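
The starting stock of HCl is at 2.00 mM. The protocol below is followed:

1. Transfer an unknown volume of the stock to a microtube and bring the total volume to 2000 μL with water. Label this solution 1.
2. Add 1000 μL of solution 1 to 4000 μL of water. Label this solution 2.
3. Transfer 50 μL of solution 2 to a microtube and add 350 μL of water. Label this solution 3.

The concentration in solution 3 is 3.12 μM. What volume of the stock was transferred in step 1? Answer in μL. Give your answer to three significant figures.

125 μL

Step 1: v brought to 2000 μL → factor = 2000 μL/v
Step 2: 1000 μL + 4000 μL = 5000 μL total → factor 5000/1000 = 5
Step 3: 50 μL + 350 μL = 400 μL total → factor 400/50 = 8
Product of known-step factors = 40
Overall factor = 2.00 mM / (3.12 μM) = 641.03
Step-1 factor = 641.03 / 40 = 16.026
v = 2000 μL / 16.026 = 125 μL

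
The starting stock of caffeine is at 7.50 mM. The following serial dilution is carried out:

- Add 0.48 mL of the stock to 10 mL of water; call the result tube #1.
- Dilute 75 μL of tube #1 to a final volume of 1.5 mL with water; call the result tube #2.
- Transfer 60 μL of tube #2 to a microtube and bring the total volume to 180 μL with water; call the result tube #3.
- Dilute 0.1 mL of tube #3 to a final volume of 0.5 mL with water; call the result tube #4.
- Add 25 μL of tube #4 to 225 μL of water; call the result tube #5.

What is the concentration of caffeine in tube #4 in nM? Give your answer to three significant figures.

1.15 × 10^3 nM

Step 1: 0.48 mL + 10 mL = 10.48 mL total → factor 10.48/0.48 = 21.833
Step 2: 75 μL brought to 1.5 mL → factor 1500/75 = 20
Step 3: 60 μL brought to 180 μL → factor 180/60 = 3
Step 4: 0.1 mL brought to 0.5 mL → factor 0.5/0.1 = 5
Dilution factor through tube #4 = 21.833 × 20 × 3 × 5 = 6550
[tube #4] = 7.50 mM / 6550 = 0.001145 mM = 1.15 × 10^3 nM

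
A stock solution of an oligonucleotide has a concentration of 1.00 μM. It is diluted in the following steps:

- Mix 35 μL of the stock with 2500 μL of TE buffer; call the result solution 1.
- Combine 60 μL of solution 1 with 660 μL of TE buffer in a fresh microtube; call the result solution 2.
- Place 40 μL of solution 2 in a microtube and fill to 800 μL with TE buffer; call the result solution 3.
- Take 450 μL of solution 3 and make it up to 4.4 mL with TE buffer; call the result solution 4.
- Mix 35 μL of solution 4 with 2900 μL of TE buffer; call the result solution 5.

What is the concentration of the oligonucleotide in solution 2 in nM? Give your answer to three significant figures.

Step 1: 35 μL + 2500 μL = 2535 μL total → factor 2535/35 = 72.429
Step 2: 60 μL + 660 μL = 720 μL total → factor 720/60 = 12
Dilution factor through solution 2 = 72.429 × 12 = 869.14
[solution 2] = 1.00 μM / 869.14 = 0.001151 μM = 1.15 nM

1.15 nM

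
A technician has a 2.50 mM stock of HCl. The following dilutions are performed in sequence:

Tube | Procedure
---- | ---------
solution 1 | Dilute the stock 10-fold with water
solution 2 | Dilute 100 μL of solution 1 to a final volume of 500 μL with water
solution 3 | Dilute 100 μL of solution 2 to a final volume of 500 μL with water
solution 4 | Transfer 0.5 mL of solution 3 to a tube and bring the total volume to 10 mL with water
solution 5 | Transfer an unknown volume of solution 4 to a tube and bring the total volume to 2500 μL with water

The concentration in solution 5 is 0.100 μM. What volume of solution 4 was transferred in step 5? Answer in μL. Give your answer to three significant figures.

Step 1: 10-fold → factor 10
Step 2: 100 μL brought to 500 μL → factor 500/100 = 5
Step 3: 100 μL brought to 500 μL → factor 500/100 = 5
Step 4: 0.5 mL brought to 10 mL → factor 10/0.5 = 20
Step 5: v brought to 2500 μL → factor = 2500 μL/v
Product of known-step factors = 5000
Overall factor = 2.50 mM / (0.100 μM) = 25000
Step-5 factor = 25000 / 5000 = 5
v = 2500 μL / 5 = 500 μL

500 μL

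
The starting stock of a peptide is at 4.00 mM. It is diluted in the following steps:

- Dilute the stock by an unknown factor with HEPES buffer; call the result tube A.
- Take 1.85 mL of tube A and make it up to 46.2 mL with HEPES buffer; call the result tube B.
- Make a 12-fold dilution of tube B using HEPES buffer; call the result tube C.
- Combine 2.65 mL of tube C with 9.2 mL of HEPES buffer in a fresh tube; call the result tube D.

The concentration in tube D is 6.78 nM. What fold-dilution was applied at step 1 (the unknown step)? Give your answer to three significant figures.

Step 1: unknown factor x
Step 2: 1.85 mL brought to 46.2 mL → factor 46.2/1.85 = 24.973
Step 3: 12-fold → factor 12
Step 4: 2.65 mL + 9.2 mL = 11.85 mL total → factor 11.85/2.65 = 4.4717
Product of known-step factors = 1340.1
Overall factor = 4.00 mM / (6.78 nM) = 5.8997 × 10^5
x = 5.8997 × 10^5 / 1340.1 = 440

440-fold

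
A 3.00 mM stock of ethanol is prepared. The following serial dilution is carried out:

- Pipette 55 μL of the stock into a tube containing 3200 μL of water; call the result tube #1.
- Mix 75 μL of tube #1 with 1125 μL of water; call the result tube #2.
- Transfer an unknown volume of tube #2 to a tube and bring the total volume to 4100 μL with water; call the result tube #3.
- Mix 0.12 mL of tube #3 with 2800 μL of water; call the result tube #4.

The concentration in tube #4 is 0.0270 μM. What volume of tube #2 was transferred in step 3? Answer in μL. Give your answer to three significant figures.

850 μL

Step 1: 55 μL + 3200 μL = 3255 μL total → factor 3255/55 = 59.182
Step 2: 75 μL + 1125 μL = 1200 μL total → factor 1200/75 = 16
Step 3: v brought to 4100 μL → factor = 4100 μL/v
Step 4: 0.12 mL + 2800 μL = 2.92 mL total → factor 2.92/0.12 = 24.333
Product of known-step factors = 23041
Overall factor = 3.00 mM / (0.0270 μM) = 1.1111 × 10^5
Step-3 factor = 1.1111 × 10^5 / 23041 = 4.8222
v = 4100 μL / 4.8222 = 850 μL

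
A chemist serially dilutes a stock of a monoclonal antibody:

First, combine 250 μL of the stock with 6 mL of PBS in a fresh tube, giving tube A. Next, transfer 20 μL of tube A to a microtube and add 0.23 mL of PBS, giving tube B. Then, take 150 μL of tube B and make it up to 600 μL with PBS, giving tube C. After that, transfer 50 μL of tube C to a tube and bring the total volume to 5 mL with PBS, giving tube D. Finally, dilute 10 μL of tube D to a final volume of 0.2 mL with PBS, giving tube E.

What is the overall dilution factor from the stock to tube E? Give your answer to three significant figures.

Step 1: 250 μL + 6 mL = 6250 μL total → factor 6250/250 = 25
Step 2: 20 μL + 0.23 mL = 250 μL total → factor 250/20 = 12.5
Step 3: 150 μL brought to 600 μL → factor 600/150 = 4
Step 4: 50 μL brought to 5 mL → factor 5000/50 = 100
Step 5: 10 μL brought to 0.2 mL → factor 200/10 = 20
Overall dilution factor = 25 × 12.5 × 4 × 100 × 20 = 2.5 × 10^6

2.50 × 10^6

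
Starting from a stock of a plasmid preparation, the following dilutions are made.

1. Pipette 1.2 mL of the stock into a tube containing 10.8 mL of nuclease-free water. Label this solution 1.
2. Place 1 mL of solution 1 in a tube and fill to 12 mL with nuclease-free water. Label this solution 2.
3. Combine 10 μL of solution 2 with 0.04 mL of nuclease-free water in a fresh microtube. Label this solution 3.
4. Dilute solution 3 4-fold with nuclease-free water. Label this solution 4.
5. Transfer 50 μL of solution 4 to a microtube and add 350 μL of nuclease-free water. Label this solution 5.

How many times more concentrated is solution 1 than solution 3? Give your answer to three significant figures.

Step 1: 1.2 mL + 10.8 mL = 12 mL total → factor 12/1.2 = 10
Step 2: 1 mL brought to 12 mL → factor 12/1 = 12
Step 3: 10 μL + 0.04 mL = 50 μL total → factor 50/10 = 5
Dilution factor to solution 1 = 10; to solution 3 = 600
[solution 1]/[solution 3] = (factor to solution 3)/(factor to solution 1) = 600/10 = 60.0

60.0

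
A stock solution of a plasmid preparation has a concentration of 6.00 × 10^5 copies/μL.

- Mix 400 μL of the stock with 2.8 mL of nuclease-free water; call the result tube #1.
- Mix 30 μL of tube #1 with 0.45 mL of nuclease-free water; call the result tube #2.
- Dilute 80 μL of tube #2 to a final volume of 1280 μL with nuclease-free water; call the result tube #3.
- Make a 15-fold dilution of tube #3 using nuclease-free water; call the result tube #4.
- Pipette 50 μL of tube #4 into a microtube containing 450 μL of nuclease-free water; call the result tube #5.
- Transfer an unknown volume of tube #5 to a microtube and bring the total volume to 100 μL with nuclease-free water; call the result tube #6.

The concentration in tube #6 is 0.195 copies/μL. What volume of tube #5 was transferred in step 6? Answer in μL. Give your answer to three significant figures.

Step 1: 400 μL + 2.8 mL = 3200 μL total → factor 3200/400 = 8
Step 2: 30 μL + 0.45 mL = 480 μL total → factor 480/30 = 16
Step 3: 80 μL brought to 1280 μL → factor 1280/80 = 16
Step 4: 15-fold → factor 15
Step 5: 50 μL + 450 μL = 500 μL total → factor 500/50 = 10
Step 6: v brought to 100 μL → factor = 100 μL/v
Product of known-step factors = 3.072 × 10^5
Overall factor = 6.00 × 10^5 copies/μL / (0.195 copies/μL) = 3.0769 × 10^6
Step-6 factor = 3.0769 × 10^6 / 3.072 × 10^5 = 10.016
v = 100 μL / 10.016 = 9.98 μL

9.98 μL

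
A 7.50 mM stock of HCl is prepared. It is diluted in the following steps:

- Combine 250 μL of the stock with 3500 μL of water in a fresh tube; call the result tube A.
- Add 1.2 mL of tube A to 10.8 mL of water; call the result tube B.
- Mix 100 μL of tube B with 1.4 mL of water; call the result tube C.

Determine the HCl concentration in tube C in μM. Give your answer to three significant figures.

Step 1: 250 μL + 3500 μL = 3750 μL total → factor 3750/250 = 15
Step 2: 1.2 mL + 10.8 mL = 12 mL total → factor 12/1.2 = 10
Step 3: 100 μL + 1.4 mL = 1500 μL total → factor 1500/100 = 15
Overall dilution factor = 15 × 10 × 15 = 2250
Final = 7.50 mM / 2250 = 0.003333 mM = 3.33 μM

3.33 μM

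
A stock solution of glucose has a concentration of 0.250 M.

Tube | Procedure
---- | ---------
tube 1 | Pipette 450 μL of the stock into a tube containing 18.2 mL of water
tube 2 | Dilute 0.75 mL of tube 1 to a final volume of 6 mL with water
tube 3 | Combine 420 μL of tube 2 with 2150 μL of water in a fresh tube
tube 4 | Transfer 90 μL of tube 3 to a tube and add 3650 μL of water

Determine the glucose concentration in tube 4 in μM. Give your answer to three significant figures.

2.97 μM

Step 1: 450 μL + 18.2 mL = 18650 μL total → factor 18650/450 = 41.444
Step 2: 0.75 mL brought to 6 mL → factor 6/0.75 = 8
Step 3: 420 μL + 2150 μL = 2570 μL total → factor 2570/420 = 6.119
Step 4: 90 μL + 3650 μL = 3740 μL total → factor 3740/90 = 41.556
Overall dilution factor = 41.444 × 8 × 6.119 × 41.556 = 84308
Final = 0.250 M / 84308 = 2.965 × 10^-6 M = 2.97 μM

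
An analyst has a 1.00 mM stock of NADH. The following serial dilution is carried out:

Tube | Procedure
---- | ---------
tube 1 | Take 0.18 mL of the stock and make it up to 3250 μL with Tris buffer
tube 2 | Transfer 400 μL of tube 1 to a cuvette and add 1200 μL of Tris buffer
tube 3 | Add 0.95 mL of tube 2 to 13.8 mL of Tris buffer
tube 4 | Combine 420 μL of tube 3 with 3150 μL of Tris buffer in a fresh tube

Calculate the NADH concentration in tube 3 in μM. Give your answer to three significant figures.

Step 1: 0.18 mL brought to 3250 μL → factor 3.25/0.18 = 18.056
Step 2: 400 μL + 1200 μL = 1600 μL total → factor 1600/400 = 4
Step 3: 0.95 mL + 13.8 mL = 14.75 mL total → factor 14.75/0.95 = 15.526
Dilution factor through tube 3 = 18.056 × 4 × 15.526 = 1121.3
[tube 3] = 1.00 mM / 1121.3 = 0.0008918 mM = 0.892 μM

0.892 μM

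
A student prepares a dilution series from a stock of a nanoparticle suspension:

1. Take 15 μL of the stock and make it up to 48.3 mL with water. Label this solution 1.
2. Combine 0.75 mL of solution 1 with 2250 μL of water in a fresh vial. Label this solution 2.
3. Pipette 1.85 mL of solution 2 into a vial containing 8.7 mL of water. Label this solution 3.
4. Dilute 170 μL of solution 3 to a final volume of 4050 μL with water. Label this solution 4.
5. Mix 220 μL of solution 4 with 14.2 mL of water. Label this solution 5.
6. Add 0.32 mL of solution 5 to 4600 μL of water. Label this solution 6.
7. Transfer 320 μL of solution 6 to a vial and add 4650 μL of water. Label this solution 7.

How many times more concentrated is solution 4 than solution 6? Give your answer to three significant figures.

1.01 × 10^3

Step 1: 15 μL brought to 48.3 mL → factor 48300/15 = 3220
Step 2: 0.75 mL + 2250 μL = 3 mL total → factor 3/0.75 = 4
Step 3: 1.85 mL + 8.7 mL = 10.55 mL total → factor 10.55/1.85 = 5.7027
Step 4: 170 μL brought to 4050 μL → factor 4050/170 = 23.824
Step 5: 220 μL + 14.2 mL = 14420 μL total → factor 14420/220 = 65.545
Step 6: 0.32 mL + 4600 μL = 4.92 mL total → factor 4.92/0.32 = 15.375
Dilution factor to solution 4 = 1.7499 × 10^6; to solution 6 = 1.7634 × 10^9
[solution 4]/[solution 6] = (factor to solution 6)/(factor to solution 4) = 1.7634 × 10^9/1.7499 × 10^6 = 1.01 × 10^3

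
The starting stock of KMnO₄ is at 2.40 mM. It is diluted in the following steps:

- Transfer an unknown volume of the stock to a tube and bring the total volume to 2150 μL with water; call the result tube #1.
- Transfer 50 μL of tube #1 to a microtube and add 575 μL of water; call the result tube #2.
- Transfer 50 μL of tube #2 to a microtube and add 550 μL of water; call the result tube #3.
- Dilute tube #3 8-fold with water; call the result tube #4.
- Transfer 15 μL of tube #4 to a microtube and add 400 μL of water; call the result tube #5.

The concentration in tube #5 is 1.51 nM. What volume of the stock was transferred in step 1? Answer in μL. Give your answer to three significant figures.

Step 1: v brought to 2150 μL → factor = 2150 μL/v
Step 2: 50 μL + 575 μL = 625 μL total → factor 625/50 = 12.5
Step 3: 50 μL + 550 μL = 600 μL total → factor 600/50 = 12
Step 4: 8-fold → factor 8
Step 5: 15 μL + 400 μL = 415 μL total → factor 415/15 = 27.667
Product of known-step factors = 33200
Overall factor = 2.40 mM / (1.51 nM) = 1.5894 × 10^6
Step-1 factor = 1.5894 × 10^6 / 33200 = 47.874
v = 2150 μL / 47.874 = 44.9 μL

44.9 μL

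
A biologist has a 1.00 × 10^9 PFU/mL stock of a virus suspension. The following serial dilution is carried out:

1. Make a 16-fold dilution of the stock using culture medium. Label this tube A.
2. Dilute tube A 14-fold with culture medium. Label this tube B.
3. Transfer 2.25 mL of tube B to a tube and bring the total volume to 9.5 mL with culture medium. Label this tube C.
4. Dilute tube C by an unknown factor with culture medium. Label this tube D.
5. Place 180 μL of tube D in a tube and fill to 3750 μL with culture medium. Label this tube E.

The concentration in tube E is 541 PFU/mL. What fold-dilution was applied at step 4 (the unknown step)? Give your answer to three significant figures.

Step 1: 16-fold → factor 16
Step 2: 14-fold → factor 14
Step 3: 2.25 mL brought to 9.5 mL → factor 9.5/2.25 = 4.2222
Step 4: unknown factor x
Step 5: 180 μL brought to 3750 μL → factor 3750/180 = 20.833
Product of known-step factors = 19704
Overall factor = 1.00 × 10^9 PFU/mL / (541 PFU/mL) = 1.8484 × 10^6
x = 1.8484 × 10^6 / 19704 = 93.8

93.8-fold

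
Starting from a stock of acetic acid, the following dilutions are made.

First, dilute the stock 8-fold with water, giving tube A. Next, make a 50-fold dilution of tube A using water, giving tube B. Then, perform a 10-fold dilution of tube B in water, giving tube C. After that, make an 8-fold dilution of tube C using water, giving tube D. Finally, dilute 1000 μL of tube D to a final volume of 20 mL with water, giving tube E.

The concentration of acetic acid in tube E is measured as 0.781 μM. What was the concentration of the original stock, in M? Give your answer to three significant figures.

0.500 M

Step 1: 8-fold → factor 8
Step 2: 50-fold → factor 50
Step 3: 10-fold → factor 10
Step 4: 8-fold → factor 8
Step 5: 1000 μL brought to 20 mL → factor 20000/1000 = 20
Overall dilution factor = 8 × 50 × 10 × 8 × 20 = 6.4 × 10^5
Stock = 0.781 μM × 6.4 × 10^5 = 4.998 × 10^5 μM = 0.500 M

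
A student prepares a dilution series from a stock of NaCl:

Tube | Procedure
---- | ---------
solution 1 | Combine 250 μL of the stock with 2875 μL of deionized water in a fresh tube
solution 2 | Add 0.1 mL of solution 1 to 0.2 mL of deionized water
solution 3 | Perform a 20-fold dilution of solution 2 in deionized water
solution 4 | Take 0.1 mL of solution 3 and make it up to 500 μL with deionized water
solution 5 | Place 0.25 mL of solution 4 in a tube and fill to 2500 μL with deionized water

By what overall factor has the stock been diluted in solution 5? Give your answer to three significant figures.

3.75 × 10^4

Step 1: 250 μL + 2875 μL = 3125 μL total → factor 3125/250 = 12.5
Step 2: 0.1 mL + 0.2 mL = 0.3 mL total → factor 0.3/0.1 = 3
Step 3: 20-fold → factor 20
Step 4: 0.1 mL brought to 500 μL → factor 0.5/0.1 = 5
Step 5: 0.25 mL brought to 2500 μL → factor 2.5/0.25 = 10
Overall dilution factor = 12.5 × 3 × 20 × 5 × 10 = 37500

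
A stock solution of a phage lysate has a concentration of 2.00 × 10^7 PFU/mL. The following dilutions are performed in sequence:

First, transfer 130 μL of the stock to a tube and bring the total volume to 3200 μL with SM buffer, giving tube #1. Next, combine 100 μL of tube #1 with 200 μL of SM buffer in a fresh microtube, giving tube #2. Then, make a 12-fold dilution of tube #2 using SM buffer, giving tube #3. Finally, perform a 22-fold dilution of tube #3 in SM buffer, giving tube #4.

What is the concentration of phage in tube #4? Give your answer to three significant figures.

Step 1: 130 μL brought to 3200 μL → factor 3200/130 = 24.615
Step 2: 100 μL + 200 μL = 300 μL total → factor 300/100 = 3
Step 3: 12-fold → factor 12
Step 4: 22-fold → factor 22
Overall dilution factor = 24.615 × 3 × 12 × 22 = 19495
Final = 2.00 × 10^7 PFU/mL / 19495 = 1.03 × 10^3 PFU/mL

1.03 × 10^3 PFU/mL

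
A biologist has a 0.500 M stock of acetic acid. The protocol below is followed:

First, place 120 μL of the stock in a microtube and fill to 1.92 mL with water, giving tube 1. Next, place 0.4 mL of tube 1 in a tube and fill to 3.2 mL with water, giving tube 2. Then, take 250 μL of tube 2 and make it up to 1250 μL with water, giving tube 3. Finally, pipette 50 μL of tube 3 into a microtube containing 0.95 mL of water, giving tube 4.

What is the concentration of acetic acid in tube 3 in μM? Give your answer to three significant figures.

781 μM

Step 1: 120 μL brought to 1.92 mL → factor 1920/120 = 16
Step 2: 0.4 mL brought to 3.2 mL → factor 3.2/0.4 = 8
Step 3: 250 μL brought to 1250 μL → factor 1250/250 = 5
Dilution factor through tube 3 = 16 × 8 × 5 = 640
[tube 3] = 0.500 M / 640 = 0.0007813 M = 781 μM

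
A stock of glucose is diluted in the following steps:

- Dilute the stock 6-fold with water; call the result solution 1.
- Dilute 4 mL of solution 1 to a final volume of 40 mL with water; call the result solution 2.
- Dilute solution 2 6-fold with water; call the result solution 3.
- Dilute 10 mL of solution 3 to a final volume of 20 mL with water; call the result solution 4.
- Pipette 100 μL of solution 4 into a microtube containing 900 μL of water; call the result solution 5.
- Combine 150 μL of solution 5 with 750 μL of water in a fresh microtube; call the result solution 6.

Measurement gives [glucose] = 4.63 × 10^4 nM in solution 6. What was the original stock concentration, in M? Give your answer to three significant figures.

Step 1: 6-fold → factor 6
Step 2: 4 mL brought to 40 mL → factor 40/4 = 10
Step 3: 6-fold → factor 6
Step 4: 10 mL brought to 20 mL → factor 20/10 = 2
Step 5: 100 μL + 900 μL = 1000 μL total → factor 1000/100 = 10
Step 6: 150 μL + 750 μL = 900 μL total → factor 900/150 = 6
Overall dilution factor = 6 × 10 × 6 × 2 × 10 × 6 = 43200
Stock = 4.63 × 10^4 nM × 43200 = 2.000 × 10^9 nM = 2.00 M

2.00 M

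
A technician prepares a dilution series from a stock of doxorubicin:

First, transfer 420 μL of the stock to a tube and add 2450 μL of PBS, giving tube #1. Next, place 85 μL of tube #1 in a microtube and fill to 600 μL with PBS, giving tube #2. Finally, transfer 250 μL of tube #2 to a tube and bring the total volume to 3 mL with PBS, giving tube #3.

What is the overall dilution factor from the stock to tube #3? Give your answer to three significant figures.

579

Step 1: 420 μL + 2450 μL = 2870 μL total → factor 2870/420 = 6.8333
Step 2: 85 μL brought to 600 μL → factor 600/85 = 7.0588
Step 3: 250 μL brought to 3 mL → factor 3000/250 = 12
Overall dilution factor = 6.8333 × 7.0588 × 12 = 578.82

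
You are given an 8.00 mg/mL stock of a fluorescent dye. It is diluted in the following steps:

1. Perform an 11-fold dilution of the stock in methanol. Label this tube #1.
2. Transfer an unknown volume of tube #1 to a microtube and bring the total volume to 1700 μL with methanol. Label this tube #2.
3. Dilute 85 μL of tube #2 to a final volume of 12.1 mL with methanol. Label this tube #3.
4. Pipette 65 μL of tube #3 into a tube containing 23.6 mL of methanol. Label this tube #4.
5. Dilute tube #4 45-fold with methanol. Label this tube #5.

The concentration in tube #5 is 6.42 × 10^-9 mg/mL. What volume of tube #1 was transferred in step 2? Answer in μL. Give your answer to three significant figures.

Step 1: 11-fold → factor 11
Step 2: v brought to 1700 μL → factor = 1700 μL/v
Step 3: 85 μL brought to 12.1 mL → factor 12100/85 = 142.35
Step 4: 65 μL + 23.6 mL = 23665 μL total → factor 23665/65 = 364.08
Step 5: 45-fold → factor 45
Product of known-step factors = 2.5655 × 10^7
Overall factor = 8.00 mg/mL / (6.42 × 10^-9 mg/mL) = 1.2461 × 10^9
Step-2 factor = 1.2461 × 10^9 / 2.5655 × 10^7 = 48.572
v = 1700 μL / 48.572 = 35.0 μL

35.0 μL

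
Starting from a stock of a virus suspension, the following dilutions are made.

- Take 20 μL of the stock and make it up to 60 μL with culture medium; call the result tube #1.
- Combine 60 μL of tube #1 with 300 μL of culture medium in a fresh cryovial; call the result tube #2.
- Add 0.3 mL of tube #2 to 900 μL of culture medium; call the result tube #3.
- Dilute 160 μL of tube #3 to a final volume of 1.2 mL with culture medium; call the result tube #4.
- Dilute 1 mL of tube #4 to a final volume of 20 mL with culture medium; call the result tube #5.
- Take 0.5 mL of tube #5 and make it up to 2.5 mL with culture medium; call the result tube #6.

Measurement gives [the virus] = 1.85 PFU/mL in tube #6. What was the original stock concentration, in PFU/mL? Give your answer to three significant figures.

Step 1: 20 μL brought to 60 μL → factor 60/20 = 3
Step 2: 60 μL + 300 μL = 360 μL total → factor 360/60 = 6
Step 3: 0.3 mL + 900 μL = 1.2 mL total → factor 1.2/0.3 = 4
Step 4: 160 μL brought to 1.2 mL → factor 1200/160 = 7.5
Step 5: 1 mL brought to 20 mL → factor 20/1 = 20
Step 6: 0.5 mL brought to 2.5 mL → factor 2.5/0.5 = 5
Overall dilution factor = 3 × 6 × 4 × 7.5 × 20 × 5 = 54000
Stock = 1.85 PFU/mL × 54000 = 9.99 × 10^4 PFU/mL

9.99 × 10^4 PFU/mL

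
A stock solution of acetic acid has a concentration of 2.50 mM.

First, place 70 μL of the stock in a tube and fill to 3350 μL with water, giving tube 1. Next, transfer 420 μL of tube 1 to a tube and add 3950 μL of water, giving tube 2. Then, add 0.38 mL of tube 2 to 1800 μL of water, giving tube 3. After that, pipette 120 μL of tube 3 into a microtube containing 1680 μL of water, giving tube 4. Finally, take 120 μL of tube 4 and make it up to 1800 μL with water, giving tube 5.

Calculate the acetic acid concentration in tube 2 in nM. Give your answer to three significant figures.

Step 1: 70 μL brought to 3350 μL → factor 3350/70 = 47.857
Step 2: 420 μL + 3950 μL = 4370 μL total → factor 4370/420 = 10.405
Dilution factor through tube 2 = 47.857 × 10.405 = 497.94
[tube 2] = 2.50 mM / 497.94 = 0.005021 mM = 5.02 × 10^3 nM

5.02 × 10^3 nM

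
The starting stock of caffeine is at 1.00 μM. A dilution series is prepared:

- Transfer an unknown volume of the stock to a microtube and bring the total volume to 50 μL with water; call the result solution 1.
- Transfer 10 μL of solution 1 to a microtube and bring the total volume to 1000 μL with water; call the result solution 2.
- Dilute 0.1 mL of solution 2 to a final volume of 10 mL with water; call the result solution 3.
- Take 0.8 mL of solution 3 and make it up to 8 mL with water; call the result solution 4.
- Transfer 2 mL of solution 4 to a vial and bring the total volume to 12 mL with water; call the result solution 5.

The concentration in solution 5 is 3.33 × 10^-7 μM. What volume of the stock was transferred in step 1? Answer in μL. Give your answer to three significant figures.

9.99 μL

Step 1: v brought to 50 μL → factor = 50 μL/v
Step 2: 10 μL brought to 1000 μL → factor 1000/10 = 100
Step 3: 0.1 mL brought to 10 mL → factor 10/0.1 = 100
Step 4: 0.8 mL brought to 8 mL → factor 8/0.8 = 10
Step 5: 2 mL brought to 12 mL → factor 12/2 = 6
Product of known-step factors = 6 × 10^5
Overall factor = 1.00 μM / (3.33 × 10^-7 μM) = 3.003 × 10^6
Step-1 factor = 3.003 × 10^6 / 6 × 10^5 = 5.005
v = 50 μL / 5.005 = 9.99 μL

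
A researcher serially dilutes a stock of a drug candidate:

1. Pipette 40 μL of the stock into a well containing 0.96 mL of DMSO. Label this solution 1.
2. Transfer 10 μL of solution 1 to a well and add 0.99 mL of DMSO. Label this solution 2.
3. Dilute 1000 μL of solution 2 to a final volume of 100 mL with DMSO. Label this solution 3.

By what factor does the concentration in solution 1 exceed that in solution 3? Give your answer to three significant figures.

Step 1: 40 μL + 0.96 mL = 1000 μL total → factor 1000/40 = 25
Step 2: 10 μL + 0.99 mL = 1000 μL total → factor 1000/10 = 100
Step 3: 1000 μL brought to 100 mL → factor 1 × 10^5/1000 = 100
Dilution factor to solution 1 = 25; to solution 3 = 2.5 × 10^5
[solution 1]/[solution 3] = (factor to solution 3)/(factor to solution 1) = 2.5 × 10^5/25 = 1.00 × 10^4

1.00 × 10^4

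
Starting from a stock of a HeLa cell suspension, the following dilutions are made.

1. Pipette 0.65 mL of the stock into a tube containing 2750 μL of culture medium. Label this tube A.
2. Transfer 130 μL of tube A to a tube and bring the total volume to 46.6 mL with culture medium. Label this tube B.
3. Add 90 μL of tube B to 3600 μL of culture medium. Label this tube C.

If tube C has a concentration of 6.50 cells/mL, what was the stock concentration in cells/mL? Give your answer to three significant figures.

Step 1: 0.65 mL + 2750 μL = 3.4 mL total → factor 3.4/0.65 = 5.2308
Step 2: 130 μL brought to 46.6 mL → factor 46600/130 = 358.46
Step 3: 90 μL + 3600 μL = 3690 μL total → factor 3690/90 = 41
Overall dilution factor = 5.2308 × 358.46 × 41 = 76876
Stock = 6.50 cells/mL × 76876 = 5.00 × 10^5 cells/mL

5.00 × 10^5 cells/mL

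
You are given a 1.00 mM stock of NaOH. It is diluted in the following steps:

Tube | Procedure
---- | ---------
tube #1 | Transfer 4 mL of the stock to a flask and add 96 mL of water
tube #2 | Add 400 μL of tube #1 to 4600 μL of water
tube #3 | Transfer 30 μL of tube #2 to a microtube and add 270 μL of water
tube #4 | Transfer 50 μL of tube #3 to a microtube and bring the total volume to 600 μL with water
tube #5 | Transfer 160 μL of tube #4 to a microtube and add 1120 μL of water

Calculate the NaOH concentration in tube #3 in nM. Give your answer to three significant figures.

Step 1: 4 mL + 96 mL = 100 mL total → factor 100/4 = 25
Step 2: 400 μL + 4600 μL = 5000 μL total → factor 5000/400 = 12.5
Step 3: 30 μL + 270 μL = 300 μL total → factor 300/30 = 10
Dilution factor through tube #3 = 25 × 12.5 × 10 = 3125
[tube #3] = 1.00 mM / 3125 = 0.0003200 mM = 320 nM

320 nM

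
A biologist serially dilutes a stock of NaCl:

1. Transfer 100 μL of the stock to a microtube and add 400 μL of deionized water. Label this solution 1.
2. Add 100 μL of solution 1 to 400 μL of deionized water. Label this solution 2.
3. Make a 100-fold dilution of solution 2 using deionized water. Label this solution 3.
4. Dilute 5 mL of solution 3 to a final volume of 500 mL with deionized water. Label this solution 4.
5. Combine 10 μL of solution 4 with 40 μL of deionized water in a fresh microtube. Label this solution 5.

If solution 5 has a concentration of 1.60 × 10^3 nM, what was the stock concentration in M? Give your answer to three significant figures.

2.00 M

Step 1: 100 μL + 400 μL = 500 μL total → factor 500/100 = 5
Step 2: 100 μL + 400 μL = 500 μL total → factor 500/100 = 5
Step 3: 100-fold → factor 100
Step 4: 5 mL brought to 500 mL → factor 500/5 = 100
Step 5: 10 μL + 40 μL = 50 μL total → factor 50/10 = 5
Overall dilution factor = 5 × 5 × 100 × 100 × 5 = 1.25 × 10^6
Stock = 1.60 × 10^3 nM × 1.25 × 10^6 = 2.000 × 10^9 nM = 2.00 M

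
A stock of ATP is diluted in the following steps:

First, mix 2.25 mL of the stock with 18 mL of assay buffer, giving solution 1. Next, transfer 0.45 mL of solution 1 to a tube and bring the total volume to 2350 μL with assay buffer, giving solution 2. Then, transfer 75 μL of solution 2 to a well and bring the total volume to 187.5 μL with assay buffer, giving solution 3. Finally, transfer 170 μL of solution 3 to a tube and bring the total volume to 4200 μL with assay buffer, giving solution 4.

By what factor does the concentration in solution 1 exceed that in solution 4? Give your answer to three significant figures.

323

Step 1: 2.25 mL + 18 mL = 20.25 mL total → factor 20.25/2.25 = 9
Step 2: 0.45 mL brought to 2350 μL → factor 2.35/0.45 = 5.2222
Step 3: 75 μL brought to 187.5 μL → factor 187.5/75 = 2.5
Step 4: 170 μL brought to 4200 μL → factor 4200/170 = 24.706
Dilution factor to solution 1 = 9; to solution 4 = 2902.9
[solution 1]/[solution 4] = (factor to solution 4)/(factor to solution 1) = 2902.9/9 = 323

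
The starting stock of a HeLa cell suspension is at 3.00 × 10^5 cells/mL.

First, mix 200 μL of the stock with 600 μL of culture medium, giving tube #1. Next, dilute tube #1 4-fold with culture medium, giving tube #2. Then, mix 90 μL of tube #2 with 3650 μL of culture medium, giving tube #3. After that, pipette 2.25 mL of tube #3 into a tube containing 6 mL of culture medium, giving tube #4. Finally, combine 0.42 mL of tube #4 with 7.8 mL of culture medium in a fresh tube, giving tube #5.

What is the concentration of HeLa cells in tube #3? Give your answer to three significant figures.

Step 1: 200 μL + 600 μL = 800 μL total → factor 800/200 = 4
Step 2: 4-fold → factor 4
Step 3: 90 μL + 3650 μL = 3740 μL total → factor 3740/90 = 41.556
Dilution factor through tube #3 = 4 × 4 × 41.556 = 664.89
[tube #3] = 3.00 × 10^5 cells/mL / 664.89 = 451 cells/mL

451 cells/mL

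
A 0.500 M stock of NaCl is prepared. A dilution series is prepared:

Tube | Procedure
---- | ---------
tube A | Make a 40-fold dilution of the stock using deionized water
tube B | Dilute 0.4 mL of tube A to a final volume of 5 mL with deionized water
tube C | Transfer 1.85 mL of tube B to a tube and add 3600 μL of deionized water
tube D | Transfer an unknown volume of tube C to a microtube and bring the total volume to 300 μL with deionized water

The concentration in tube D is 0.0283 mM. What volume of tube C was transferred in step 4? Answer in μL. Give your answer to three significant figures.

Step 1: 40-fold → factor 40
Step 2: 0.4 mL brought to 5 mL → factor 5/0.4 = 12.5
Step 3: 1.85 mL + 3600 μL = 5.45 mL total → factor 5.45/1.85 = 2.9459
Step 4: v brought to 300 μL → factor = 300 μL/v
Product of known-step factors = 1473
Overall factor = 0.500 M / (0.0283 mM) = 17668
Step-4 factor = 17668 / 1473 = 11.995
v = 300 μL / 11.995 = 25.0 μL

25.0 μL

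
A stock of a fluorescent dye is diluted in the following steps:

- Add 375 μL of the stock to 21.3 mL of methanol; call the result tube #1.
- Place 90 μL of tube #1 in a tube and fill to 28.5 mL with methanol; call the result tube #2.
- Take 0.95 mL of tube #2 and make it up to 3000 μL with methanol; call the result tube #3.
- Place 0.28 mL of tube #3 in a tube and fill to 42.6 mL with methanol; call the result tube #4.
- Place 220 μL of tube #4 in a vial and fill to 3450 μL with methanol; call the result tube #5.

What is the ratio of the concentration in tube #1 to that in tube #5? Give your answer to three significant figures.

2.39 × 10^6

Step 1: 375 μL + 21.3 mL = 21675 μL total → factor 21675/375 = 57.8
Step 2: 90 μL brought to 28.5 mL → factor 28500/90 = 316.67
Step 3: 0.95 mL brought to 3000 μL → factor 3/0.95 = 3.1579
Step 4: 0.28 mL brought to 42.6 mL → factor 42.6/0.28 = 152.14
Step 5: 220 μL brought to 3450 μL → factor 3450/220 = 15.682
Dilution factor to tube #1 = 57.8; to tube #5 = 1.379 × 10^8
[tube #1]/[tube #5] = (factor to tube #5)/(factor to tube #1) = 1.379 × 10^8/57.8 = 2.39 × 10^6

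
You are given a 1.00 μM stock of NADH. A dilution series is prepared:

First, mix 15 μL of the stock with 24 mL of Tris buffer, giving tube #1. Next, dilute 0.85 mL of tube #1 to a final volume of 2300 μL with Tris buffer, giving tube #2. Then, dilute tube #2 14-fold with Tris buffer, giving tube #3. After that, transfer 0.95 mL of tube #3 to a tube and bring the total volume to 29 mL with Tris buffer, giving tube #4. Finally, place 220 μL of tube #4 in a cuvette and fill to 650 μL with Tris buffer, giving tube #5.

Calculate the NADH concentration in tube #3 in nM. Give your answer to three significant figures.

0.0165 nM

Step 1: 15 μL + 24 mL = 24015 μL total → factor 24015/15 = 1601
Step 2: 0.85 mL brought to 2300 μL → factor 2.3/0.85 = 2.7059
Step 3: 14-fold → factor 14
Dilution factor through tube #3 = 1601 × 2.7059 × 14 = 60650
[tube #3] = 1.00 μM / 60650 = 1.649 × 10^-5 μM = 0.0165 nM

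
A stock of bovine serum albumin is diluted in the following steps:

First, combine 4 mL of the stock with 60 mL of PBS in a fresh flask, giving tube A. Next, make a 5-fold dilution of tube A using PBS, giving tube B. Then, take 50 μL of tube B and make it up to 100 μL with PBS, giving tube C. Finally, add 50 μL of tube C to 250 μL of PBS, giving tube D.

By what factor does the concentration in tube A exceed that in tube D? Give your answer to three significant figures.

Step 1: 4 mL + 60 mL = 64 mL total → factor 64/4 = 16
Step 2: 5-fold → factor 5
Step 3: 50 μL brought to 100 μL → factor 100/50 = 2
Step 4: 50 μL + 250 μL = 300 μL total → factor 300/50 = 6
Dilution factor to tube A = 16; to tube D = 960
[tube A]/[tube D] = (factor to tube D)/(factor to tube A) = 960/16 = 60.0

60.0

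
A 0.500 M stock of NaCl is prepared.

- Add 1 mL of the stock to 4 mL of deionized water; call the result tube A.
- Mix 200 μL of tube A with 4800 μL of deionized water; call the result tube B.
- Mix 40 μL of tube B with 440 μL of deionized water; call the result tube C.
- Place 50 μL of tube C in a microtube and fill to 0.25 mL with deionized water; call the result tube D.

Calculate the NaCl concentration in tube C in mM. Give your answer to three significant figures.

Step 1: 1 mL + 4 mL = 5 mL total → factor 5/1 = 5
Step 2: 200 μL + 4800 μL = 5000 μL total → factor 5000/200 = 25
Step 3: 40 μL + 440 μL = 480 μL total → factor 480/40 = 12
Dilution factor through tube C = 5 × 25 × 12 = 1500
[tube C] = 0.500 M / 1500 = 0.0003333 M = 0.333 mM

0.333 mM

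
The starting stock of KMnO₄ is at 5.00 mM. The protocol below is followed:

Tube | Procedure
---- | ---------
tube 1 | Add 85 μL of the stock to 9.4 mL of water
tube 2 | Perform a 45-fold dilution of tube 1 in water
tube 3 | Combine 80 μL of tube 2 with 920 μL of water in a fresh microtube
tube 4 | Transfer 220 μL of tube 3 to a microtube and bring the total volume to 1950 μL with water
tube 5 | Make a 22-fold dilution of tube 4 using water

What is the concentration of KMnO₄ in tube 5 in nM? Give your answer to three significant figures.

0.409 nM

Step 1: 85 μL + 9.4 mL = 9485 μL total → factor 9485/85 = 111.59
Step 2: 45-fold → factor 45
Step 3: 80 μL + 920 μL = 1000 μL total → factor 1000/80 = 12.5
Step 4: 220 μL brought to 1950 μL → factor 1950/220 = 8.8636
Step 5: 22-fold → factor 22
Overall dilution factor = 111.59 × 45 × 12.5 × 8.8636 × 22 = 1.224 × 10^7
Final = 5.00 mM / 1.224 × 10^7 = 4.085 × 10^-7 mM = 0.409 nM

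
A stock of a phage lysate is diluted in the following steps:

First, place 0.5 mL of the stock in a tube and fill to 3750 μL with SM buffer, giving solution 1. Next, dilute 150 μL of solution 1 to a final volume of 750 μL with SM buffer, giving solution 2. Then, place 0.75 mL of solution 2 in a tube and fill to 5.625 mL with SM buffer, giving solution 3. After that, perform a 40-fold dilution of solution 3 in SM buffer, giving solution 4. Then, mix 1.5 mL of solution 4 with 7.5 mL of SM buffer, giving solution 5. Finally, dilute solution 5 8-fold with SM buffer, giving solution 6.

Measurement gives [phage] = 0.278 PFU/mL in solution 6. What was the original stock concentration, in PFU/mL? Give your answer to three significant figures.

Step 1: 0.5 mL brought to 3750 μL → factor 3.75/0.5 = 7.5
Step 2: 150 μL brought to 750 μL → factor 750/150 = 5
Step 3: 0.75 mL brought to 5.625 mL → factor 5.625/0.75 = 7.5
Step 4: 40-fold → factor 40
Step 5: 1.5 mL + 7.5 mL = 9 mL total → factor 9/1.5 = 6
Step 6: 8-fold → factor 8
Overall dilution factor = 7.5 × 5 × 7.5 × 40 × 6 × 8 = 5.4 × 10^5
Stock = 0.278 PFU/mL × 5.4 × 10^5 = 1.50 × 10^5 PFU/mL

1.50 × 10^5 PFU/mL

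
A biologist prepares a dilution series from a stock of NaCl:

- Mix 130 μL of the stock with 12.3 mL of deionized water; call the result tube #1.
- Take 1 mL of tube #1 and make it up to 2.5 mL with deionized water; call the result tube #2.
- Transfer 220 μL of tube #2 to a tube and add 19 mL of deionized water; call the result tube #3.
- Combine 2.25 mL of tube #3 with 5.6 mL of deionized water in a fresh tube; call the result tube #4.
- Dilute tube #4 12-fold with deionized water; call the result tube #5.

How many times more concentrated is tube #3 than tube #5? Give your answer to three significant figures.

Step 1: 130 μL + 12.3 mL = 12430 μL total → factor 12430/130 = 95.615
Step 2: 1 mL brought to 2.5 mL → factor 2.5/1 = 2.5
Step 3: 220 μL + 19 mL = 19220 μL total → factor 19220/220 = 87.364
Step 4: 2.25 mL + 5.6 mL = 7.85 mL total → factor 7.85/2.25 = 3.4889
Step 5: 12-fold → factor 12
Dilution factor to tube #3 = 20883; to tube #5 = 8.7431 × 10^5
[tube #3]/[tube #5] = (factor to tube #5)/(factor to tube #3) = 8.7431 × 10^5/20883 = 41.9

41.9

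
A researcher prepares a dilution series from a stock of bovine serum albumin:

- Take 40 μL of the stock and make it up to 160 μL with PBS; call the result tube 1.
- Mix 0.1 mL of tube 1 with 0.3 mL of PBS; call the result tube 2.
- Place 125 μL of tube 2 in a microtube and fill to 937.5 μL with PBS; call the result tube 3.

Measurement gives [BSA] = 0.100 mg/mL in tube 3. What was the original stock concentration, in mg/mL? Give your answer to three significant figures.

12.0 mg/mL

Step 1: 40 μL brought to 160 μL → factor 160/40 = 4
Step 2: 0.1 mL + 0.3 mL = 0.4 mL total → factor 0.4/0.1 = 4
Step 3: 125 μL brought to 937.5 μL → factor 937.5/125 = 7.5
Overall dilution factor = 4 × 4 × 7.5 = 120
Stock = 0.100 mg/mL × 120 = 12.0 mg/mL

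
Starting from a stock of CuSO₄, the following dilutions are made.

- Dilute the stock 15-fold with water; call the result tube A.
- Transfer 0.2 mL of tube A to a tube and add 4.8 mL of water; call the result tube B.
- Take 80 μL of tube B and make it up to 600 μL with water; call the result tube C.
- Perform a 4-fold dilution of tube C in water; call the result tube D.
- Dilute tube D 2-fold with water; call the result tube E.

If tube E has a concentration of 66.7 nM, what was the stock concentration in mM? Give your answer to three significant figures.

1.50 mM

Step 1: 15-fold → factor 15
Step 2: 0.2 mL + 4.8 mL = 5 mL total → factor 5/0.2 = 25
Step 3: 80 μL brought to 600 μL → factor 600/80 = 7.5
Step 4: 4-fold → factor 4
Step 5: 2-fold → factor 2
Overall dilution factor = 15 × 25 × 7.5 × 4 × 2 = 22500
Stock = 66.7 nM × 22500 = 1.501 × 10^6 nM = 1.50 mM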